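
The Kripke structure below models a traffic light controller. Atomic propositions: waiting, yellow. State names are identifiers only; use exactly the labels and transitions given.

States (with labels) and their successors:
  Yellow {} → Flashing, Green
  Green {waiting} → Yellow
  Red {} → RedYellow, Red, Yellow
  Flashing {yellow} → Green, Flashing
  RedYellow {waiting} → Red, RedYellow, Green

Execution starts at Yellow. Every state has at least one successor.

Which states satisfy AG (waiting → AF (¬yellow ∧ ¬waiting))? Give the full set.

States satisfying waiting → AF (¬yellow ∧ ¬waiting): {Yellow, Green, Red, Flashing}.
States satisfying AG (waiting → AF (¬yellow ∧ ¬waiting)): {Yellow, Green, Flashing}.

{Yellow, Green, Flashing}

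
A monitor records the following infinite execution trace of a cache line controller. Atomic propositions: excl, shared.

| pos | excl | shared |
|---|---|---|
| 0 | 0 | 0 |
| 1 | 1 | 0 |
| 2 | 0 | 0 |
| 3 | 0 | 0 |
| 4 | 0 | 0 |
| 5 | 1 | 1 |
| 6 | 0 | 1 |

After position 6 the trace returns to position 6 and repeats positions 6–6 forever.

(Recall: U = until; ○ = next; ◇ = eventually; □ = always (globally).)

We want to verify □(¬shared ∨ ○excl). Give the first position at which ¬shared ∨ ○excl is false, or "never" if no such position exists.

Check ¬shared ∨ ○excl at each position in order: 0 ✓, 1 ✓, 2 ✓, 3 ✓, 4 ✓.
At position 5 the labels are {excl, shared} and the next position 6 has {shared}, so ¬shared ∨ ○excl is false there. This is the first violation.

5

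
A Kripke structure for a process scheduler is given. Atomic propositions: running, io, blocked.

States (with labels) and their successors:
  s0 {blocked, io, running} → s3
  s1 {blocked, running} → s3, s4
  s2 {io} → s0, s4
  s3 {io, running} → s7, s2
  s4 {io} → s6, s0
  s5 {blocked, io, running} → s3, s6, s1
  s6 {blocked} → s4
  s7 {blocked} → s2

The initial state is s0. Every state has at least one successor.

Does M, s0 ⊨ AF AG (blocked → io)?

Does not hold

States satisfying AG (blocked → io): ∅.
States satisfying AF AG (blocked → io): ∅.
There is a path from s0 along which AG (blocked → io) never holds.
s0 ∉ Sat(AF AG (blocked → io)).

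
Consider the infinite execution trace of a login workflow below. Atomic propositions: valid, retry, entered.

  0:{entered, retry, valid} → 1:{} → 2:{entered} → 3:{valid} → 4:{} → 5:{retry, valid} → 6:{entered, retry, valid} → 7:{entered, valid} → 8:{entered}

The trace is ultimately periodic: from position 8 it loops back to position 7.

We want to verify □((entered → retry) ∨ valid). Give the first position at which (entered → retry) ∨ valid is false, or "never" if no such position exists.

2

Check (entered → retry) ∨ valid at each position in order: 0 ✓, 1 ✓.
At position 2 the labels are {entered}, so (entered → retry) ∨ valid is false there. This is the first violation.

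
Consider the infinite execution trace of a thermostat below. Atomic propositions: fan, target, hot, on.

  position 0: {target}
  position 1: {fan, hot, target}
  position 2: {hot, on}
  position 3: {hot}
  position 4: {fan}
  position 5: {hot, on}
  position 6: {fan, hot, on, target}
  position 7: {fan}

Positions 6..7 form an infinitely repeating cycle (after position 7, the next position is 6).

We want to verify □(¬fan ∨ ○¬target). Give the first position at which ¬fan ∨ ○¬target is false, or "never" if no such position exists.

7

Check ¬fan ∨ ○¬target at each position in order: 0 ✓, 1 ✓, 2 ✓, 3 ✓, 4 ✓, 5 ✓, 6 ✓.
At position 7 the labels are {fan} and the next position 6 has {fan, hot, on, target}, so ¬fan ∨ ○¬target is false there. This is the first violation.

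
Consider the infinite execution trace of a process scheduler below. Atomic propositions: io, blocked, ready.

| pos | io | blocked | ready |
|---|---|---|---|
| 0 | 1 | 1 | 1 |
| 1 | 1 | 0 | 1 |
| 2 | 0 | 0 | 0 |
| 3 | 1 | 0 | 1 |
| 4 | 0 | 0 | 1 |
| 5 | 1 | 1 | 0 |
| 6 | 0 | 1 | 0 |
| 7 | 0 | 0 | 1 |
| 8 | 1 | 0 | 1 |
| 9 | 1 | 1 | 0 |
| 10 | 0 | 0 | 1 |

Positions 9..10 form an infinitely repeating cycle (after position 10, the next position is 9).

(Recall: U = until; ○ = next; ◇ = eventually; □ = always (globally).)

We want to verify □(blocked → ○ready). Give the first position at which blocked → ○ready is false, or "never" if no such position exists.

5

Check blocked → ○ready at each position in order: 0 ✓, 1 ✓, 2 ✓, 3 ✓, 4 ✓.
At position 5 the labels are {blocked, io} and the next position 6 has {blocked}, so blocked → ○ready is false there. This is the first violation.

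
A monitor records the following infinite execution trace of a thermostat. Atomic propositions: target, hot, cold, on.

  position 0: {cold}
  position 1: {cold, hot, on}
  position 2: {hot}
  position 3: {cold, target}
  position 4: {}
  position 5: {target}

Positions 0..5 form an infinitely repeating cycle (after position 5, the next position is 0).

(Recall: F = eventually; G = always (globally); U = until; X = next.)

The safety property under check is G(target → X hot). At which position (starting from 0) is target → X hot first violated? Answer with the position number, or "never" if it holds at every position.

Check target → X hot at each position in order: 0 ✓, 1 ✓, 2 ✓.
At position 3 the labels are {cold, target} and the next position 4 has {}, so target → X hot is false there. This is the first violation.

3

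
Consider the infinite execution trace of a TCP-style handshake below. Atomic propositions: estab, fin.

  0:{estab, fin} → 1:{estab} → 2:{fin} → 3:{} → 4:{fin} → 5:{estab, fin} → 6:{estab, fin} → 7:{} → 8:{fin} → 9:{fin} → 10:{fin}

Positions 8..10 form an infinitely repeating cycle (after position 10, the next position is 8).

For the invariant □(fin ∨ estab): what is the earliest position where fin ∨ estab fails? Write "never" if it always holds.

3

Check fin ∨ estab at each position in order: 0 ✓, 1 ✓, 2 ✓.
At position 3 the labels are {}, so fin ∨ estab is false there. This is the first violation.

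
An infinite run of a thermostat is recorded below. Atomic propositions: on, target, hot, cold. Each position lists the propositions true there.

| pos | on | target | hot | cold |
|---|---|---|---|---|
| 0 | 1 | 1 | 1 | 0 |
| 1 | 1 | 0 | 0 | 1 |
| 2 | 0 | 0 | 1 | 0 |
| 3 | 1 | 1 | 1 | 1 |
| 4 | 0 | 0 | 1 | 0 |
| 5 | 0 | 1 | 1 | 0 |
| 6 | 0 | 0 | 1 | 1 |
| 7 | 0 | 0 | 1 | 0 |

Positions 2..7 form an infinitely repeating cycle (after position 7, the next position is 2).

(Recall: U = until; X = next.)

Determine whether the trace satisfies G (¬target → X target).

¬target → X target must hold at every position from 0 onward. It fails at position 1, so G (¬target → X target) is false.
Positions where ¬target holds: 1, 2, 4, 6, 7.
Check X target at each: 1→fails, 2→ok, 4→ok, 6→fails, 7→fails.

Does not hold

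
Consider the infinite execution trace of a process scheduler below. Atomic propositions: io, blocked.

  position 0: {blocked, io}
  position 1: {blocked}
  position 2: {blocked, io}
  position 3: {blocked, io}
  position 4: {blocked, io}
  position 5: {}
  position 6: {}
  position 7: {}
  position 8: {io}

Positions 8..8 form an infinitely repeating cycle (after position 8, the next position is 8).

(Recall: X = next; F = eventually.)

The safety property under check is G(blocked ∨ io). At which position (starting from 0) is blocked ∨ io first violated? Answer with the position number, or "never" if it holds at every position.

5

Check blocked ∨ io at each position in order: 0 ✓, 1 ✓, 2 ✓, 3 ✓, 4 ✓.
At position 5 the labels are {}, so blocked ∨ io is false there. This is the first violation.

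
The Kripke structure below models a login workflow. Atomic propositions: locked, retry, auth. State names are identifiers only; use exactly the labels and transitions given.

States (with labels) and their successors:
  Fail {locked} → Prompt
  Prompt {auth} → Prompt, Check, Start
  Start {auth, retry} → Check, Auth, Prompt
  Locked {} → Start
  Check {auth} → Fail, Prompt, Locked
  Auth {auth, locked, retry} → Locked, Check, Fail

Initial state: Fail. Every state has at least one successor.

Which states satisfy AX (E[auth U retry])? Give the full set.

States satisfying E[auth U retry]: {Prompt, Start, Check, Auth}.
States satisfying AX (E[auth U retry]): {Fail, Prompt, Start, Locked}.

{Fail, Prompt, Start, Locked}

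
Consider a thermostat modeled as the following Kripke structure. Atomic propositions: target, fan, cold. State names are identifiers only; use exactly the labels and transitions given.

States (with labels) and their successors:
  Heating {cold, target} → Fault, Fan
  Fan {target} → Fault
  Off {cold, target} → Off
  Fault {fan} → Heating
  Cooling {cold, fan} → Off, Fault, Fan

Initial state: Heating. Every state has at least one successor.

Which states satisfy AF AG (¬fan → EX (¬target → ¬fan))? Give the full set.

States satisfying AG (¬fan → EX (¬target → ¬fan)): {Off}.
States satisfying AF AG (¬fan → EX (¬target → ¬fan)): {Off}.

{Off}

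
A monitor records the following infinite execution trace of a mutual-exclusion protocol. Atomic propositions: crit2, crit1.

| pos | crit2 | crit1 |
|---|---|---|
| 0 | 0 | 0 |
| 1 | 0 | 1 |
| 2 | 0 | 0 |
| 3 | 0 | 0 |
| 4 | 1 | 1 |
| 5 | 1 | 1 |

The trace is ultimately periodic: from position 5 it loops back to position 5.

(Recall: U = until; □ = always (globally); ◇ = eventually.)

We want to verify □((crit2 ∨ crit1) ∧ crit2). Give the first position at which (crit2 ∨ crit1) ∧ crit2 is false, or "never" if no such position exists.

At position 0 the labels are {}, so (crit2 ∨ crit1) ∧ crit2 is false there. This is the first violation.

0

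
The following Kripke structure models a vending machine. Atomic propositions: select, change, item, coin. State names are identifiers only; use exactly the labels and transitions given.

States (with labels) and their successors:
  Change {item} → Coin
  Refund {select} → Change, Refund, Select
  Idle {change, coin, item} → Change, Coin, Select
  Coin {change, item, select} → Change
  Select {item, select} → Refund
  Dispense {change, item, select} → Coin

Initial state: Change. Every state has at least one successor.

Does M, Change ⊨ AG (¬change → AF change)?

States satisfying ¬change → AF change: {Change, Idle, Coin, Dispense}.
States satisfying AG (¬change → AF change): {Change, Coin, Dispense}.
Every state reachable from Change satisfies ¬change → AF change.
Change ∈ Sat(AG (¬change → AF change)).

Yes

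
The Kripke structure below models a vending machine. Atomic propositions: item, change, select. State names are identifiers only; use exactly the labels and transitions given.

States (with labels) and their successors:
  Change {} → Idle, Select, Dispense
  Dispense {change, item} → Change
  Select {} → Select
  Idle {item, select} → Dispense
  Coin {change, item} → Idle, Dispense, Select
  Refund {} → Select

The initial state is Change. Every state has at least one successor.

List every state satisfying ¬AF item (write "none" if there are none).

{Change, Select, Refund}

States satisfying item: {Dispense, Idle, Coin}.
States satisfying AF item: {Dispense, Idle, Coin}.
States satisfying ¬AF item: {Change, Select, Refund}.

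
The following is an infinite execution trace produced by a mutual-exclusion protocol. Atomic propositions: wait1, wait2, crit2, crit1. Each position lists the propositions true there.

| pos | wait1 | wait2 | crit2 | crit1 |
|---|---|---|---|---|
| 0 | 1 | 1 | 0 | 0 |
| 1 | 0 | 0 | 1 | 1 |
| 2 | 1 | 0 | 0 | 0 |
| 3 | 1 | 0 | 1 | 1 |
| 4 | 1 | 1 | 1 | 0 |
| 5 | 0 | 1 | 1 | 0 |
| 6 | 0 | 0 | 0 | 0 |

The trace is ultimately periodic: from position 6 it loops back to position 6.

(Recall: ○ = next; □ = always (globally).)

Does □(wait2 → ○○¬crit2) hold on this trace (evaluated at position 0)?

Yes

wait2 → ○○¬crit2 holds at every position 0..6, and those are all positions ever visited, so □(wait2 → ○○¬crit2) holds.
Positions where wait2 holds: 0, 4, 5.
Check ○○¬crit2 at each: 0→ok, 4→ok, 5→ok.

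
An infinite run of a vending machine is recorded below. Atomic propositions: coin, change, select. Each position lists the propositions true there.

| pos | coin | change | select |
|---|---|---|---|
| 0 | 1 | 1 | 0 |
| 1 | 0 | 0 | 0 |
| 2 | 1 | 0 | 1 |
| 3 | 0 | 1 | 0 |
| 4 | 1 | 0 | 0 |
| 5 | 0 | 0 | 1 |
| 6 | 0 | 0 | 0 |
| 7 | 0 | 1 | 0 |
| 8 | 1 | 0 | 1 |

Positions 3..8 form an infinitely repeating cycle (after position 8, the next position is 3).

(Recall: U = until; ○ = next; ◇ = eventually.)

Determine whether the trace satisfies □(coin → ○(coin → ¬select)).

coin → ○(coin → ¬select) holds at every position 0..8, and those are all positions ever visited, so □(coin → ○(coin → ¬select)) holds.
Positions where coin holds: 0, 2, 4, 8.
Check ○(coin → ¬select) at each: 0→ok, 2→ok, 4→ok, 8→ok.

Holds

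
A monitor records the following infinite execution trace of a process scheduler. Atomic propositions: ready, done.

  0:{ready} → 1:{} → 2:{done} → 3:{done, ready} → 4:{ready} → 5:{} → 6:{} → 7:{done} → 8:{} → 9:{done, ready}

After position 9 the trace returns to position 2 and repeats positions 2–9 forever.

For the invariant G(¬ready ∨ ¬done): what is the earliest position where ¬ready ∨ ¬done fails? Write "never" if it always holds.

3

Check ¬ready ∨ ¬done at each position in order: 0 ✓, 1 ✓, 2 ✓.
At position 3 the labels are {done, ready}, so ¬ready ∨ ¬done is false there. This is the first violation.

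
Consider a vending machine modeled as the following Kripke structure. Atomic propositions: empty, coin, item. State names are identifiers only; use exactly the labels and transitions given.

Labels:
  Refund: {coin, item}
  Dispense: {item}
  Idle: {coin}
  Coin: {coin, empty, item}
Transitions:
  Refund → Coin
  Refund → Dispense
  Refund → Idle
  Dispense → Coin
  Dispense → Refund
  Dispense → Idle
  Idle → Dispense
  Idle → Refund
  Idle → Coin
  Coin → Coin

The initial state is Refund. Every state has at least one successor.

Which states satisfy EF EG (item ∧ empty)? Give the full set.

States satisfying EG (item ∧ empty): {Coin}.
States satisfying EF EG (item ∧ empty): {Refund, Dispense, Idle, Coin}.

{Refund, Dispense, Idle, Coin}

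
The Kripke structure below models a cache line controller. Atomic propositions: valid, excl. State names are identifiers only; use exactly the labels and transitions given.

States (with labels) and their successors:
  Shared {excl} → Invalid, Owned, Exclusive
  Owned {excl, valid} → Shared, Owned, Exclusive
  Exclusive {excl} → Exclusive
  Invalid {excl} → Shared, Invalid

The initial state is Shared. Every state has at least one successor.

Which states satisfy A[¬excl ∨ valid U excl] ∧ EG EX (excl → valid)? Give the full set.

States satisfying ¬excl ∨ valid: {Owned}.
States satisfying excl: {Shared, Owned, Exclusive, Invalid}.
States satisfying A[¬excl ∨ valid U excl]: {Shared, Owned, Exclusive, Invalid}.
States satisfying EX (excl → valid): {Shared, Owned}.
States satisfying EG EX (excl → valid): {Shared, Owned}.
States satisfying A[¬excl ∨ valid U excl] ∧ EG EX (excl → valid): {Shared, Owned}.

{Shared, Owned}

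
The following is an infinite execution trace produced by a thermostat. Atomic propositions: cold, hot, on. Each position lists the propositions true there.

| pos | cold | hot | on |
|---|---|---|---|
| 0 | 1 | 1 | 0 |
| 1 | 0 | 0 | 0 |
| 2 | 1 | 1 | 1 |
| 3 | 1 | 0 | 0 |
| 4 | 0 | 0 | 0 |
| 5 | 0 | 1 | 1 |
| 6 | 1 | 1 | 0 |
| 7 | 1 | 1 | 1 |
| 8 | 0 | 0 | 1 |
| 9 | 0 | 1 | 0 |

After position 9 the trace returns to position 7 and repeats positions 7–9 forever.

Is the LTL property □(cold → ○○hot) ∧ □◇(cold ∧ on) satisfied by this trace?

Violated

cold → ○○hot must hold at every position from 0 onward. It fails at position 2, so □(cold → ○○hot) is false.
Positions where cold holds: 0, 2, 3, 6, 7.
Check ○○hot at each: 0→ok, 2→fails, 3→ok, 6→fails, 7→ok.
◇(cold ∧ on) holds at every position 0..9, and those are all positions ever visited, so □◇(cold ∧ on) holds.
At position 0: □(cold → ○○hot) is false; □◇(cold ∧ on) is true; so □(cold → ○○hot) ∧ □◇(cold ∧ on) is false.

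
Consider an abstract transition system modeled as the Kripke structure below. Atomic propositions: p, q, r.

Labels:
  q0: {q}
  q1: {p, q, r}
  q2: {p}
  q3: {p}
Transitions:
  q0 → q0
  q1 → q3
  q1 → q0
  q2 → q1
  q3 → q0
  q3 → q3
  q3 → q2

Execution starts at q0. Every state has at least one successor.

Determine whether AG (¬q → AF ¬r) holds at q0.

States satisfying ¬q → AF ¬r: {q0, q1, q2, q3}.
States satisfying AG (¬q → AF ¬r): {q0, q1, q2, q3}.
Every state reachable from q0 satisfies ¬q → AF ¬r.
q0 ∈ Sat(AG (¬q → AF ¬r)).

Holds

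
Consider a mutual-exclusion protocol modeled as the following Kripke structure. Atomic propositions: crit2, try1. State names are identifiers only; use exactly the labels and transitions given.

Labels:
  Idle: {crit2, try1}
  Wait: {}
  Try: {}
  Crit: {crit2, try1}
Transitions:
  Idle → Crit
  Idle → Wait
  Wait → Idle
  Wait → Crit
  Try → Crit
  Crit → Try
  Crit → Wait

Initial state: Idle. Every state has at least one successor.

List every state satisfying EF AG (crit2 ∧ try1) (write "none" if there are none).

none

States satisfying AG (crit2 ∧ try1): ∅.
States satisfying EF AG (crit2 ∧ try1): ∅.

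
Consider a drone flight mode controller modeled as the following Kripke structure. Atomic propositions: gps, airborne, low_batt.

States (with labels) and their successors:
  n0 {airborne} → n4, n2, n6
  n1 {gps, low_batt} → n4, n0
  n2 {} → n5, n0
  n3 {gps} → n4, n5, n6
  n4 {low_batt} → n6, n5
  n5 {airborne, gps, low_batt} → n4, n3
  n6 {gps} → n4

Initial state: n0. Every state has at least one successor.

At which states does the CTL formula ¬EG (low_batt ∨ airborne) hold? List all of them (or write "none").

{n2, n3, n6}

States satisfying low_batt ∨ airborne: {n0, n1, n4, n5}.
States satisfying EG (low_batt ∨ airborne): {n0, n1, n4, n5}.
States satisfying ¬EG (low_batt ∨ airborne): {n2, n3, n6}.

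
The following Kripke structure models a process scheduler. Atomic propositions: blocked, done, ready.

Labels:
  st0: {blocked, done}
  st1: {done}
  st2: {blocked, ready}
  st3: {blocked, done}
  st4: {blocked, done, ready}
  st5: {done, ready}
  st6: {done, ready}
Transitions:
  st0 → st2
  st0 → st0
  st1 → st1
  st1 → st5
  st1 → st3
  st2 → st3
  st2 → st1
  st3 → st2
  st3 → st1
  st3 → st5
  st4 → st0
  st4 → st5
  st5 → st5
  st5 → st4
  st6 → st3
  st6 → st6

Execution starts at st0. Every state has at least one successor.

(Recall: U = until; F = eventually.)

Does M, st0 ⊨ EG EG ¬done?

States satisfying EG ¬done: ∅.
States satisfying EG EG ¬done: ∅.
No suitable path/successor from st0 witnesses the formula.
st0 ∉ Sat(EG EG ¬done).

Does not hold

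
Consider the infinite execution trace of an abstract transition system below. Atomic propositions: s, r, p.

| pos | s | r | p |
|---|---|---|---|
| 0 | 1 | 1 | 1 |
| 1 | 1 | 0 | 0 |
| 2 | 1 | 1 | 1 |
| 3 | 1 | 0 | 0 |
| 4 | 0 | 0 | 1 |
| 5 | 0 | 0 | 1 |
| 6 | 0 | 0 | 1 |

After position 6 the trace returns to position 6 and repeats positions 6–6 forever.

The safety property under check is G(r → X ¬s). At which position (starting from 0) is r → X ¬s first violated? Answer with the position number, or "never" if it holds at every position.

At position 0 the labels are {p, r, s} and the next position 1 has {s}, so r → X ¬s is false there. This is the first violation.

0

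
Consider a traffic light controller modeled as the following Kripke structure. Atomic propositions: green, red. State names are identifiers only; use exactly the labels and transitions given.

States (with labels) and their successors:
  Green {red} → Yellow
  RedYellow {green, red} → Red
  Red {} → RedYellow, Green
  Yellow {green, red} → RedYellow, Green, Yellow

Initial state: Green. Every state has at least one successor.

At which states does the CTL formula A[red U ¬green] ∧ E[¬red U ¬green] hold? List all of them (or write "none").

{Green, Red}

States satisfying red: {Green, RedYellow, Yellow}.
States satisfying ¬green: {Green, Red}.
States satisfying A[red U ¬green]: {Green, RedYellow, Red}.
States satisfying ¬red: {Red}.
States satisfying E[¬red U ¬green]: {Green, Red}.
States satisfying A[red U ¬green] ∧ E[¬red U ¬green]: {Green, Red}.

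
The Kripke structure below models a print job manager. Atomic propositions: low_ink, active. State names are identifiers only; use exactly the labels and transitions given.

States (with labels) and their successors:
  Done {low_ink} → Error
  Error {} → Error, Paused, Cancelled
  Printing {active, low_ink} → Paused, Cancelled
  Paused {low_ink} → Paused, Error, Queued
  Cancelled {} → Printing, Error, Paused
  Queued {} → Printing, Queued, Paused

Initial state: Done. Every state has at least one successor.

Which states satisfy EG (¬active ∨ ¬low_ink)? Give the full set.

States satisfying ¬active ∨ ¬low_ink: {Done, Error, Paused, Cancelled, Queued}.
States satisfying EG (¬active ∨ ¬low_ink): {Done, Error, Paused, Cancelled, Queued}.

{Done, Error, Paused, Cancelled, Queued}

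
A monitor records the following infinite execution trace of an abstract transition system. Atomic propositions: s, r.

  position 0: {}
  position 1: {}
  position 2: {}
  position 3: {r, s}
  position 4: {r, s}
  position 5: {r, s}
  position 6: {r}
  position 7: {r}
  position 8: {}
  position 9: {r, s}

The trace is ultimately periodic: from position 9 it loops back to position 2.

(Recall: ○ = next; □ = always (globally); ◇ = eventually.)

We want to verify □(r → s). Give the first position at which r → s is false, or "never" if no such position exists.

6

Check r → s at each position in order: 0 ✓, 1 ✓, 2 ✓, 3 ✓, 4 ✓, 5 ✓.
At position 6 the labels are {r}, so r → s is false there. This is the first violation.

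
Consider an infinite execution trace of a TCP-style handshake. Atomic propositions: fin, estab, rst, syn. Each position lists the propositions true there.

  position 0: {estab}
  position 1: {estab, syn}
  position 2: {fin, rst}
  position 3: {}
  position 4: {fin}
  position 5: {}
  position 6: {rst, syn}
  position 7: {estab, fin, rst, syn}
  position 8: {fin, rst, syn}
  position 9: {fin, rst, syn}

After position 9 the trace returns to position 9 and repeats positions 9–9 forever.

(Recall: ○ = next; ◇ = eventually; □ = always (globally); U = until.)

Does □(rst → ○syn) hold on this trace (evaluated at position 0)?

rst → ○syn must hold at every position from 0 onward. It fails at position 2, so □(rst → ○syn) is false.
Positions where rst holds: 2, 6, 7, 8, 9.
Check ○syn at each: 2→fails, 6→ok, 7→ok, 8→ok, 9→ok.

Does not hold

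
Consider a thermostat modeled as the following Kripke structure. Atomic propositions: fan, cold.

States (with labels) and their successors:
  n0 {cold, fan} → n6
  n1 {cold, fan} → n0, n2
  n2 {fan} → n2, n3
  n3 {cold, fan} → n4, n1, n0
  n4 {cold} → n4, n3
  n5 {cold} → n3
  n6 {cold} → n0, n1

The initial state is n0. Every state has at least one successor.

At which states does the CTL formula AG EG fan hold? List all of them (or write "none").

none

States satisfying EG fan: {n1, n2, n3}.
States satisfying AG EG fan: ∅.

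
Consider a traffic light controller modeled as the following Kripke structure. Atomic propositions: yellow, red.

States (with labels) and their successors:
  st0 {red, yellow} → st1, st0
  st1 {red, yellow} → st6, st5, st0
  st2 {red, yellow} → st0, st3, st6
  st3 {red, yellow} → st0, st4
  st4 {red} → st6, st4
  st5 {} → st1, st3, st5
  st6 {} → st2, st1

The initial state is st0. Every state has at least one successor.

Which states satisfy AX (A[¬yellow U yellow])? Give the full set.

States satisfying A[¬yellow U yellow]: {st0, st1, st2, st3, st6}.
States satisfying AX (A[¬yellow U yellow]): {st0, st2, st6}.

{st0, st2, st6}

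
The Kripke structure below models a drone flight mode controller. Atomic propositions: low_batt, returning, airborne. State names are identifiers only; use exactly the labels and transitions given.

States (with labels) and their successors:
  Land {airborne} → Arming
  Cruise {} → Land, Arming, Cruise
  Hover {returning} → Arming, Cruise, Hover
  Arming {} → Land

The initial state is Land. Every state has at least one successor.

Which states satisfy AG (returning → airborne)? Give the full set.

States satisfying returning → airborne: {Land, Cruise, Arming}.
States satisfying AG (returning → airborne): {Land, Cruise, Arming}.

{Land, Cruise, Arming}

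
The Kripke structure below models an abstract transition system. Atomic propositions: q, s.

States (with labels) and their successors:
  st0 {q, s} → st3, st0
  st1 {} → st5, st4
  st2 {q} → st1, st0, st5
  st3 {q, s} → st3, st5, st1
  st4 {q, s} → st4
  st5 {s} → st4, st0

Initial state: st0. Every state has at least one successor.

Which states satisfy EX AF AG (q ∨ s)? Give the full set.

States satisfying AF AG (q ∨ s): {st4}.
States satisfying EX AF AG (q ∨ s): {st1, st4, st5}.

{st1, st4, st5}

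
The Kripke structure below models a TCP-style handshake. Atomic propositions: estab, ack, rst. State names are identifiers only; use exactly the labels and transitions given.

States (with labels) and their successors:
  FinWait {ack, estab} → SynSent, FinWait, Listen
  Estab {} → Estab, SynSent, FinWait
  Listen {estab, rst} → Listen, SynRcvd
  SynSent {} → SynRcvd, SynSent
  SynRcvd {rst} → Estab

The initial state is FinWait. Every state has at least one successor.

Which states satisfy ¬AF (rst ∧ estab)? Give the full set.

States satisfying rst ∧ estab: {Listen}.
States satisfying AF (rst ∧ estab): {Listen}.
States satisfying ¬AF (rst ∧ estab): {FinWait, Estab, SynSent, SynRcvd}.

{FinWait, Estab, SynSent, SynRcvd}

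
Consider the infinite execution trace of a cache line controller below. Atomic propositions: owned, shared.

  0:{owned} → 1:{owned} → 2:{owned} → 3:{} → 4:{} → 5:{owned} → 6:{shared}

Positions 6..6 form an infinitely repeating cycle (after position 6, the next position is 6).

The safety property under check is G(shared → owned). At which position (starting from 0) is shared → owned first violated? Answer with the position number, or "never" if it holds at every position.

6

Check shared → owned at each position in order: 0 ✓, 1 ✓, 2 ✓, 3 ✓, 4 ✓, 5 ✓.
At position 6 the labels are {shared}, so shared → owned is false there. This is the first violation.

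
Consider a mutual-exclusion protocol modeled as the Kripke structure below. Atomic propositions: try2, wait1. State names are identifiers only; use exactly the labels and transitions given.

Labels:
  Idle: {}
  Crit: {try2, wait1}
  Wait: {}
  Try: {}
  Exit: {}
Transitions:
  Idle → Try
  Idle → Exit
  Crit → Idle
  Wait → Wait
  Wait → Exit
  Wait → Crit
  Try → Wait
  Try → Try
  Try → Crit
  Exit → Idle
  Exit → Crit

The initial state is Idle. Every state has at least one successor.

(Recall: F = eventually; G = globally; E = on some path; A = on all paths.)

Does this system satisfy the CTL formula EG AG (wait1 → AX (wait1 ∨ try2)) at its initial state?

States satisfying AG (wait1 → AX (wait1 ∨ try2)): ∅.
States satisfying EG AG (wait1 → AX (wait1 ∨ try2)): ∅.
No suitable path/successor from Idle witnesses the formula.
Idle ∉ Sat(EG AG (wait1 → AX (wait1 ∨ try2))).

Violated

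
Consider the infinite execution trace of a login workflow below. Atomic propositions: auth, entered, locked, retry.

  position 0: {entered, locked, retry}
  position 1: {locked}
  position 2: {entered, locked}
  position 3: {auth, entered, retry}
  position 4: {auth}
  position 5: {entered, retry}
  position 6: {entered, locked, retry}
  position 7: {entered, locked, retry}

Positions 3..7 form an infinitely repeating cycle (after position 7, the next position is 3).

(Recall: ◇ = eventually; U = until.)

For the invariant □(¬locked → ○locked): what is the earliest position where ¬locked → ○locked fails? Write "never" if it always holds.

3

Check ¬locked → ○locked at each position in order: 0 ✓, 1 ✓, 2 ✓.
At position 3 the labels are {auth, entered, retry} and the next position 4 has {auth}, so ¬locked → ○locked is false there. This is the first violation.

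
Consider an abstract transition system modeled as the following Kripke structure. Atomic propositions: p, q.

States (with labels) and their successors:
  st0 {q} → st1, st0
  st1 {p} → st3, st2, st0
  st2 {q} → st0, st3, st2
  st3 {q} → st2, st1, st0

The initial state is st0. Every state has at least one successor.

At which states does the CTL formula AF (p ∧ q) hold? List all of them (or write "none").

States satisfying p ∧ q: ∅.
States satisfying AF (p ∧ q): ∅.

none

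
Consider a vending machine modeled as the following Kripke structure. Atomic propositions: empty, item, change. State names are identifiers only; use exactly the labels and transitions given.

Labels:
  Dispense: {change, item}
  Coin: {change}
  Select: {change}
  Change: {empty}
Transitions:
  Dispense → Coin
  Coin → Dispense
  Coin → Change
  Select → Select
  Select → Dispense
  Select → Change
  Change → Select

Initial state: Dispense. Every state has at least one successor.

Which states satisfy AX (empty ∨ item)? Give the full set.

{Coin}

States satisfying empty ∨ item: {Dispense, Change}.
States satisfying AX (empty ∨ item): {Coin}.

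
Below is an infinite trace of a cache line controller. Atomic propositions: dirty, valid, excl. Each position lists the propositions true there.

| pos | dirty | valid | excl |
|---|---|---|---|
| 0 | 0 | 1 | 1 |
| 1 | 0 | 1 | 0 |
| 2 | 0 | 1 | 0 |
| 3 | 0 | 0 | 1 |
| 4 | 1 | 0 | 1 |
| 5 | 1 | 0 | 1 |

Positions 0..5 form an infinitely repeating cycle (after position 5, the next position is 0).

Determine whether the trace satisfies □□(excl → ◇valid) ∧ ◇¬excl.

Yes

□(excl → ◇valid) holds at every position 0..5, and those are all positions ever visited, so □□(excl → ◇valid) holds.
¬excl holds at position 1, which is reachable from 0, so ◇¬excl holds.
At position 0: □□(excl → ◇valid) is true; ◇¬excl is true; so □□(excl → ◇valid) ∧ ◇¬excl is true.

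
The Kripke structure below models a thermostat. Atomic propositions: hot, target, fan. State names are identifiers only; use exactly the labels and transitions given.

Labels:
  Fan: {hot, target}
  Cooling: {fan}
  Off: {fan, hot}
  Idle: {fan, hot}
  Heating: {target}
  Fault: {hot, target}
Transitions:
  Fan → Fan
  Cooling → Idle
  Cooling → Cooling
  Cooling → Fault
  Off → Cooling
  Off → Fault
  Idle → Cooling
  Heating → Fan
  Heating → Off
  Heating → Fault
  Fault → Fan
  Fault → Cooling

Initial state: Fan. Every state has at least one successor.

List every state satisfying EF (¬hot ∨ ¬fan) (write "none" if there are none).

States satisfying ¬hot ∨ ¬fan: {Fan, Cooling, Heating, Fault}.
States satisfying EF (¬hot ∨ ¬fan): {Fan, Cooling, Off, Idle, Heating, Fault}.

{Fan, Cooling, Off, Idle, Heating, Fault}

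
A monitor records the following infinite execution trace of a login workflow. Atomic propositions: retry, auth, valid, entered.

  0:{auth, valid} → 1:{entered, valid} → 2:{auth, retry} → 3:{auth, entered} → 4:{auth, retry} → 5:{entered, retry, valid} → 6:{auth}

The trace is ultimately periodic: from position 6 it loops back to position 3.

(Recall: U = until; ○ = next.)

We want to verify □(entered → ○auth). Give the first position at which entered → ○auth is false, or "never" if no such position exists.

never

entered → ○auth holds at every position 0..6, and those are all the positions the trace ever visits, so the invariant □(entered → ○auth) is never violated.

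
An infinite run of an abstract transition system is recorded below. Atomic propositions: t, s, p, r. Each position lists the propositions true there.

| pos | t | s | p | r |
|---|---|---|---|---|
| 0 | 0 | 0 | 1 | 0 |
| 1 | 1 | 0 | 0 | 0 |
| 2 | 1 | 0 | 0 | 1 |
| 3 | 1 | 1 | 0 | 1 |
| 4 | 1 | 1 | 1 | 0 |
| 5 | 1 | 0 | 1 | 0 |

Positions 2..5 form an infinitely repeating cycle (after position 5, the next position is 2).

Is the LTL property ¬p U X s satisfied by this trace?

Walking from position 0: at position 0, X s has not yet held and ¬p fails, so ¬p U X s is false.

Violated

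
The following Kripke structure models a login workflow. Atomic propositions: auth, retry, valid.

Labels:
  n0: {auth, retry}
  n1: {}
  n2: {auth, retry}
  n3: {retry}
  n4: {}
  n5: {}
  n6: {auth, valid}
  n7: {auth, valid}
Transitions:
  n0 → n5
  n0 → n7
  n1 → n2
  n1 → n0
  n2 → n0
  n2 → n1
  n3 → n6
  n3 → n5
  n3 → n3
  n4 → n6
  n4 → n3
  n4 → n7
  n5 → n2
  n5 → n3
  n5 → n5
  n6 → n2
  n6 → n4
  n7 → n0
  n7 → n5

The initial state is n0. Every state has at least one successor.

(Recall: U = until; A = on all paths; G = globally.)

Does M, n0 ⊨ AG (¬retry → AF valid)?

Violated

States satisfying ¬retry → AF valid: {n0, n2, n3, n6, n7}.
States satisfying AG (¬retry → AF valid): ∅.
n1 is reachable from n0 and violates ¬retry → AF valid, so AG fails at n0.
n0 ∉ Sat(AG (¬retry → AF valid)).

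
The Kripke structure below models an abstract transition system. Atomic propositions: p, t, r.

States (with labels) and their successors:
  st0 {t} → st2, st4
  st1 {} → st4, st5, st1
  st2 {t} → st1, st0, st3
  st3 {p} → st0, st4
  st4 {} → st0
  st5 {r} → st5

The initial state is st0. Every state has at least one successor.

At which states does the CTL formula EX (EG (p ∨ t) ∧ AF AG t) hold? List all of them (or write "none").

none

States satisfying EG (p ∨ t) ∧ AF AG t: ∅.
States satisfying EX (EG (p ∨ t) ∧ AF AG t): ∅.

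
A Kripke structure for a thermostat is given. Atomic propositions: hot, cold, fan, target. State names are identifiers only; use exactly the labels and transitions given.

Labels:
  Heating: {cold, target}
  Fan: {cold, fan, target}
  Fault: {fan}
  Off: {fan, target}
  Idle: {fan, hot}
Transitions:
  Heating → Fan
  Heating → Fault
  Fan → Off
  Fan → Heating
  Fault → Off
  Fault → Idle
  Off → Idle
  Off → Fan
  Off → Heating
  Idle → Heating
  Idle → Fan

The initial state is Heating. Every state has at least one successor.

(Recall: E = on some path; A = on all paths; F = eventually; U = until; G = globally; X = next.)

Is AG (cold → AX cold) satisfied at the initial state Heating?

States satisfying cold → AX cold: {Fault, Off, Idle}.
States satisfying AG (cold → AX cold): ∅.
Fan is reachable from Heating and violates cold → AX cold, so AG fails at Heating.
Heating ∉ Sat(AG (cold → AX cold)).

Violated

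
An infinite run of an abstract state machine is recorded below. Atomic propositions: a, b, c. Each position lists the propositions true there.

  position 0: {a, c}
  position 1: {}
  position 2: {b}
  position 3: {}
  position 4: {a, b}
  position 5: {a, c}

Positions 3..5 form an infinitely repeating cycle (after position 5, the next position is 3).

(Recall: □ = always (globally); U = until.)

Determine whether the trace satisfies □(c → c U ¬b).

c → c U ¬b holds at every position 0..5, and those are all positions ever visited, so □(c → c U ¬b) holds.
Positions where c holds: 0, 5.
Check c U ¬b at each: 0→ok, 5→ok.

Yes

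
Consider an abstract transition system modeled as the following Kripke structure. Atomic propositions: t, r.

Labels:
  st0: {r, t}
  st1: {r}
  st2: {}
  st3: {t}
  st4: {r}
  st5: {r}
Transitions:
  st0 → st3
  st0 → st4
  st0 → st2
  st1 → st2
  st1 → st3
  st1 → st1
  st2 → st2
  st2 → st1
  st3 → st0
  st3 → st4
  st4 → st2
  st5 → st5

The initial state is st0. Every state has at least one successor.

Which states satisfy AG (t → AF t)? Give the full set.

States satisfying t → AF t: {st0, st1, st2, st3, st4, st5}.
States satisfying AG (t → AF t): {st0, st1, st2, st3, st4, st5}.

{st0, st1, st2, st3, st4, st5}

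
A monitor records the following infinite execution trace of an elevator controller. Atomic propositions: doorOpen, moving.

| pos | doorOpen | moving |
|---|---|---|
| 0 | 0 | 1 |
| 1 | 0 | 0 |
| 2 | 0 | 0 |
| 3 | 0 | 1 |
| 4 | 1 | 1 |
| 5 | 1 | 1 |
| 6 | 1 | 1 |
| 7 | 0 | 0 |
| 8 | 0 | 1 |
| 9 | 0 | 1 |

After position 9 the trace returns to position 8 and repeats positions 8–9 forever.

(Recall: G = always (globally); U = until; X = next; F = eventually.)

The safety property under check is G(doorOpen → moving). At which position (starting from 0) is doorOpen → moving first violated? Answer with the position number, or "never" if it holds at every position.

never

doorOpen → moving holds at every position 0..9, and those are all the positions the trace ever visits, so the invariant G(doorOpen → moving) is never violated.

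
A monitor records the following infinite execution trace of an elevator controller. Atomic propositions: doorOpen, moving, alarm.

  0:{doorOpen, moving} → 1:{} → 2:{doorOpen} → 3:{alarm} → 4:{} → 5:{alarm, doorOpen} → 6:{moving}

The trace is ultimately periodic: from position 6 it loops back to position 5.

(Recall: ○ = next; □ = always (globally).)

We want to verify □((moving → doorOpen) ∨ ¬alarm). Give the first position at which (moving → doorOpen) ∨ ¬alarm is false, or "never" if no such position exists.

never

(moving → doorOpen) ∨ ¬alarm holds at every position 0..6, and those are all the positions the trace ever visits, so the invariant □((moving → doorOpen) ∨ ¬alarm) is never violated.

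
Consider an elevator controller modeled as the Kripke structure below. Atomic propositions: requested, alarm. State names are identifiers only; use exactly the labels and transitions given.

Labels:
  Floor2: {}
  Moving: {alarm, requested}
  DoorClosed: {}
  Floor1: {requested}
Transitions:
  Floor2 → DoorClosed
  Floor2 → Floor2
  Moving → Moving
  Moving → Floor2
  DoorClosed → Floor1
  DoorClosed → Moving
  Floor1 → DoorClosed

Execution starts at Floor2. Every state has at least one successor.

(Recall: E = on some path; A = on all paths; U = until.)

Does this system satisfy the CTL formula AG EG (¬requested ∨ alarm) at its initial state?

States satisfying EG (¬requested ∨ alarm): {Floor2, Moving, DoorClosed}.
States satisfying AG EG (¬requested ∨ alarm): ∅.
Floor1 is reachable from Floor2 and violates EG (¬requested ∨ alarm), so AG fails at Floor2.
Floor2 ∉ Sat(AG EG (¬requested ∨ alarm)).

No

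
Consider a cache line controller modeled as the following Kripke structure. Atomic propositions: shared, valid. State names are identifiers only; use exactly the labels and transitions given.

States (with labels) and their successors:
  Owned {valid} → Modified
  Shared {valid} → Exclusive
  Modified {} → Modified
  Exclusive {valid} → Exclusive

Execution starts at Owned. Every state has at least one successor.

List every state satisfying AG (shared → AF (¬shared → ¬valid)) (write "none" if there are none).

{Owned, Shared, Modified, Exclusive}

States satisfying shared → AF (¬shared → ¬valid): {Owned, Shared, Modified, Exclusive}.
States satisfying AG (shared → AF (¬shared → ¬valid)): {Owned, Shared, Modified, Exclusive}.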